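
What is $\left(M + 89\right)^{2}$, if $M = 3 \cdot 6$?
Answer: $11449$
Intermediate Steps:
$M = 18$
$\left(M + 89\right)^{2} = \left(18 + 89\right)^{2} = 107^{2} = 11449$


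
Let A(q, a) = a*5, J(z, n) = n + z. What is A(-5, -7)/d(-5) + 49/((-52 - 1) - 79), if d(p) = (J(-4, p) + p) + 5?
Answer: 1393/396 ≈ 3.5177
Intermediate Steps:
A(q, a) = 5*a
d(p) = 1 + 2*p (d(p) = ((p - 4) + p) + 5 = ((-4 + p) + p) + 5 = (-4 + 2*p) + 5 = 1 + 2*p)
A(-5, -7)/d(-5) + 49/((-52 - 1) - 79) = (5*(-7))/(1 + 2*(-5)) + 49/((-52 - 1) - 79) = -35/(1 - 10) + 49/(-53 - 79) = -35/(-9) + 49/(-132) = -35*(-1/9) + 49*(-1/132) = 35/9 - 49/132 = 1393/396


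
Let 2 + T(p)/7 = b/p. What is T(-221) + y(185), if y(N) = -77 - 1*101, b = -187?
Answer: -2419/13 ≈ -186.08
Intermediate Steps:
y(N) = -178 (y(N) = -77 - 101 = -178)
T(p) = -14 - 1309/p (T(p) = -14 + 7*(-187/p) = -14 - 1309/p)
T(-221) + y(185) = (-14 - 1309/(-221)) - 178 = (-14 - 1309*(-1/221)) - 178 = (-14 + 77/13) - 178 = -105/13 - 178 = -2419/13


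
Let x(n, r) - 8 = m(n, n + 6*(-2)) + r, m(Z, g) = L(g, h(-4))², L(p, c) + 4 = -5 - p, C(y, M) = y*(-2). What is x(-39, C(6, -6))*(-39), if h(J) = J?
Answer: -68640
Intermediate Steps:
C(y, M) = -2*y
L(p, c) = -9 - p (L(p, c) = -4 + (-5 - p) = -9 - p)
m(Z, g) = (-9 - g)²
x(n, r) = 8 + r + (-3 + n)² (x(n, r) = 8 + ((9 + (n + 6*(-2)))² + r) = 8 + ((9 + (n - 12))² + r) = 8 + ((9 + (-12 + n))² + r) = 8 + ((-3 + n)² + r) = 8 + (r + (-3 + n)²) = 8 + r + (-3 + n)²)
x(-39, C(6, -6))*(-39) = (8 - 2*6 + (-3 - 39)²)*(-39) = (8 - 12 + (-42)²)*(-39) = (8 - 12 + 1764)*(-39) = 1760*(-39) = -68640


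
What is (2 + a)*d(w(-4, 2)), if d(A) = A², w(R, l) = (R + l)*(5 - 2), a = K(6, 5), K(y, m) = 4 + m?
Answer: 396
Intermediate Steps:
a = 9 (a = 4 + 5 = 9)
w(R, l) = 3*R + 3*l (w(R, l) = (R + l)*3 = 3*R + 3*l)
(2 + a)*d(w(-4, 2)) = (2 + 9)*(3*(-4) + 3*2)² = 11*(-12 + 6)² = 11*(-6)² = 11*36 = 396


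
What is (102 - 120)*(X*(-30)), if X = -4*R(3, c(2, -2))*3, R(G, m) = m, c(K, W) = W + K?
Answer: 0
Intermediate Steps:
c(K, W) = K + W
X = 0 (X = -4*(2 - 2)*3 = -4*0*3 = 0*3 = 0)
(102 - 120)*(X*(-30)) = (102 - 120)*(0*(-30)) = -18*0 = 0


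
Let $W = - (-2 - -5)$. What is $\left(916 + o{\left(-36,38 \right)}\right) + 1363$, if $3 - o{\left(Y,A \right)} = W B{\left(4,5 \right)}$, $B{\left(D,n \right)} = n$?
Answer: $2297$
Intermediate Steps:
$W = -3$ ($W = - (-2 + 5) = \left(-1\right) 3 = -3$)
$o{\left(Y,A \right)} = 18$ ($o{\left(Y,A \right)} = 3 - \left(-3\right) 5 = 3 - -15 = 3 + 15 = 18$)
$\left(916 + o{\left(-36,38 \right)}\right) + 1363 = \left(916 + 18\right) + 1363 = 934 + 1363 = 2297$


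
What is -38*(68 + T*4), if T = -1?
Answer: -2432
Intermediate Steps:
-38*(68 + T*4) = -38*(68 - 1*4) = -38*(68 - 4) = -38*64 = -2432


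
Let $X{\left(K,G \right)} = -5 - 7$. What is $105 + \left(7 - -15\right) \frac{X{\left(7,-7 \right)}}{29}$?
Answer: $\frac{2781}{29} \approx 95.896$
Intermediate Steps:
$X{\left(K,G \right)} = -12$ ($X{\left(K,G \right)} = -5 - 7 = -12$)
$105 + \left(7 - -15\right) \frac{X{\left(7,-7 \right)}}{29} = 105 + \left(7 - -15\right) \left(- \frac{12}{29}\right) = 105 + \left(7 + 15\right) \left(\left(-12\right) \frac{1}{29}\right) = 105 + 22 \left(- \frac{12}{29}\right) = 105 - \frac{264}{29} = \frac{2781}{29}$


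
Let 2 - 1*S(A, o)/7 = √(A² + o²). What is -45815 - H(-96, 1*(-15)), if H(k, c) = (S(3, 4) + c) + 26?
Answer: -45805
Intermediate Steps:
S(A, o) = 14 - 7*√(A² + o²)
H(k, c) = 5 + c (H(k, c) = ((14 - 7*√(3² + 4²)) + c) + 26 = ((14 - 7*√(9 + 16)) + c) + 26 = ((14 - 7*√25) + c) + 26 = ((14 - 7*5) + c) + 26 = ((14 - 35) + c) + 26 = (-21 + c) + 26 = 5 + c)
-45815 - H(-96, 1*(-15)) = -45815 - (5 + 1*(-15)) = -45815 - (5 - 15) = -45815 - 1*(-10) = -45815 + 10 = -45805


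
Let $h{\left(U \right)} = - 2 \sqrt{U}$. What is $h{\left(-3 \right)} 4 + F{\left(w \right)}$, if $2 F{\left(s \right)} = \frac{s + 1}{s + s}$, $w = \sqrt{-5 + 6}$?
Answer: $\frac{1}{2} - 8 i \sqrt{3} \approx 0.5 - 13.856 i$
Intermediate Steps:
$w = 1$ ($w = \sqrt{1} = 1$)
$F{\left(s \right)} = \frac{1 + s}{4 s}$ ($F{\left(s \right)} = \frac{\left(s + 1\right) \frac{1}{s + s}}{2} = \frac{\left(1 + s\right) \frac{1}{2 s}}{2} = \frac{\frac{1}{2} \frac{1}{s} \left(1 + s\right)}{2} = \frac{1 + s}{4 s}$)
$h{\left(-3 \right)} 4 + F{\left(w \right)} = - 2 \sqrt{-3} \cdot 4 + \frac{1 + 1}{4 \cdot 1} = - 2 i \sqrt{3} \cdot 4 + \frac{1}{4} \cdot 1 \cdot 2 = - 2 i \sqrt{3} \cdot 4 + \frac{1}{2} = - 8 i \sqrt{3} + \frac{1}{2} = \frac{1}{2} - 8 i \sqrt{3}$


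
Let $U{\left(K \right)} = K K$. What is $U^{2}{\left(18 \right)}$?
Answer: $104976$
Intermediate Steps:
$U{\left(K \right)} = K^{2}$
$U^{2}{\left(18 \right)} = \left(18^{2}\right)^{2} = 324^{2} = 104976$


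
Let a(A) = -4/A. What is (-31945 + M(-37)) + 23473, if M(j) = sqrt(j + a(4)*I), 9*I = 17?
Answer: -8472 + 5*I*sqrt(14)/3 ≈ -8472.0 + 6.2361*I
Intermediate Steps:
I = 17/9 (I = (1/9)*17 = 17/9 ≈ 1.8889)
M(j) = sqrt(-17/9 + j) (M(j) = sqrt(j - 4/4*(17/9)) = sqrt(j - 4*1/4*(17/9)) = sqrt(j - 1*17/9) = sqrt(j - 17/9) = sqrt(-17/9 + j))
(-31945 + M(-37)) + 23473 = (-31945 + sqrt(-17 + 9*(-37))/3) + 23473 = (-31945 + sqrt(-17 - 333)/3) + 23473 = (-31945 + sqrt(-350)/3) + 23473 = (-31945 + (5*I*sqrt(14))/3) + 23473 = (-31945 + 5*I*sqrt(14)/3) + 23473 = -8472 + 5*I*sqrt(14)/3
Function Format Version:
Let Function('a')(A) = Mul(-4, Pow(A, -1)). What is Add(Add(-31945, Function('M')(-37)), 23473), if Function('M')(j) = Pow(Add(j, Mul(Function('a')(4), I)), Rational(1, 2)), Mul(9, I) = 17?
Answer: Add(-8472, Mul(Rational(5, 3), I, Pow(14, Rational(1, 2)))) ≈ Add(-8472.0, Mul(6.2361, I))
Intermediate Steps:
I = Rational(17, 9) (I = Mul(Rational(1, 9), 17) = Rational(17, 9) ≈ 1.8889)
Function('M')(j) = Pow(Add(Rational(-17, 9), j), Rational(1, 2)) (Function('M')(j) = Pow(Add(j, Mul(Mul(-4, Pow(4, -1)), Rational(17, 9))), Rational(1, 2)) = Pow(Add(j, Mul(Mul(-4, Rational(1, 4)), Rational(17, 9))), Rational(1, 2)) = Pow(Add(j, Mul(-1, Rational(17, 9))), Rational(1, 2)) = Pow(Add(j, Rational(-17, 9)), Rational(1, 2)) = Pow(Add(Rational(-17, 9), j), Rational(1, 2)))
Add(Add(-31945, Function('M')(-37)), 23473) = Add(Add(-31945, Mul(Rational(1, 3), Pow(Add(-17, Mul(9, -37)), Rational(1, 2)))), 23473) = Add(Add(-31945, Mul(Rational(1, 3), Pow(Add(-17, -333), Rational(1, 2)))), 23473) = Add(Add(-31945, Mul(Rational(1, 3), Pow(-350, Rational(1, 2)))), 23473) = Add(Add(-31945, Mul(Rational(1, 3), Mul(5, I, Pow(14, Rational(1, 2))))), 23473) = Add(Add(-31945, Mul(Rational(5, 3), I, Pow(14, Rational(1, 2)))), 23473) = Add(-8472, Mul(Rational(5, 3), I, Pow(14, Rational(1, 2))))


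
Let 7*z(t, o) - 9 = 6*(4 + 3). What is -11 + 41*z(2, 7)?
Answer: 2014/7 ≈ 287.71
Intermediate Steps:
z(t, o) = 51/7 (z(t, o) = 9/7 + (6*(4 + 3))/7 = 9/7 + (6*7)/7 = 9/7 + (⅐)*42 = 9/7 + 6 = 51/7)
-11 + 41*z(2, 7) = -11 + 41*(51/7) = -11 + 2091/7 = 2014/7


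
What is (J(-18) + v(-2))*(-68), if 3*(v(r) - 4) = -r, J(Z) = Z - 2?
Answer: 3128/3 ≈ 1042.7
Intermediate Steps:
J(Z) = -2 + Z
v(r) = 4 - r/3 (v(r) = 4 + (-r)/3 = 4 - r/3)
(J(-18) + v(-2))*(-68) = ((-2 - 18) + (4 - ⅓*(-2)))*(-68) = (-20 + (4 + ⅔))*(-68) = (-20 + 14/3)*(-68) = -46/3*(-68) = 3128/3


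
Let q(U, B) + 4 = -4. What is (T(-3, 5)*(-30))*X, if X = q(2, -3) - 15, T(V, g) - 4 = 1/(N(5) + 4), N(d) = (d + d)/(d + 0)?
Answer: 2875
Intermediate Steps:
q(U, B) = -8 (q(U, B) = -4 - 4 = -8)
N(d) = 2 (N(d) = (2*d)/d = 2)
T(V, g) = 25/6 (T(V, g) = 4 + 1/(2 + 4) = 4 + 1/6 = 4 + ⅙ = 25/6)
X = -23 (X = -8 - 15 = -23)
(T(-3, 5)*(-30))*X = ((25/6)*(-30))*(-23) = -125*(-23) = 2875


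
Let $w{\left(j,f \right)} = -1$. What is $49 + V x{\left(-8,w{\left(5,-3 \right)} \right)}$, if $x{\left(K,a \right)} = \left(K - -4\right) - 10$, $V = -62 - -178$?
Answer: $-1575$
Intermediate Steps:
$V = 116$ ($V = -62 + 178 = 116$)
$x{\left(K,a \right)} = -6 + K$ ($x{\left(K,a \right)} = \left(K + 4\right) - 10 = \left(4 + K\right) - 10 = -6 + K$)
$49 + V x{\left(-8,w{\left(5,-3 \right)} \right)} = 49 + 116 \left(-6 - 8\right) = 49 + 116 \left(-14\right) = 49 - 1624 = -1575$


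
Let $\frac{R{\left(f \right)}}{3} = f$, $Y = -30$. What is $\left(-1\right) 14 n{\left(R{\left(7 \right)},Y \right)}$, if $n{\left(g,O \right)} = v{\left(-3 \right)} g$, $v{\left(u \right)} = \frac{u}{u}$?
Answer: $-294$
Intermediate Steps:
$R{\left(f \right)} = 3 f$
$v{\left(u \right)} = 1$
$n{\left(g,O \right)} = g$ ($n{\left(g,O \right)} = 1 g = g$)
$\left(-1\right) 14 n{\left(R{\left(7 \right)},Y \right)} = \left(-1\right) 14 \cdot 3 \cdot 7 = \left(-14\right) 21 = -294$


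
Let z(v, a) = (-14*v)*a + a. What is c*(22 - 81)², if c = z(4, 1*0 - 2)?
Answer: 382910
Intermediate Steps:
z(v, a) = a - 14*a*v (z(v, a) = -14*a*v + a = a - 14*a*v)
c = 110 (c = (1*0 - 2)*(1 - 14*4) = (0 - 2)*(1 - 56) = -2*(-55) = 110)
c*(22 - 81)² = 110*(22 - 81)² = 110*(-59)² = 110*3481 = 382910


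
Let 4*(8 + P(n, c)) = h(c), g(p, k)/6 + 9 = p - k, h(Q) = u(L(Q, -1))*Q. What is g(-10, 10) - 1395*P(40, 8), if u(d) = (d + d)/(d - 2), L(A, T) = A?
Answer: 3546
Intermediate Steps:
u(d) = 2*d/(-2 + d) (u(d) = (2*d)/(-2 + d) = 2*d/(-2 + d))
h(Q) = 2*Q²/(-2 + Q) (h(Q) = (2*Q/(-2 + Q))*Q = 2*Q²/(-2 + Q))
g(p, k) = -54 - 6*k + 6*p (g(p, k) = -54 + 6*(p - k) = -54 + (-6*k + 6*p) = -54 - 6*k + 6*p)
P(n, c) = -8 + c²/(2*(-2 + c)) (P(n, c) = -8 + (2*c²/(-2 + c))/4 = -8 + c²/(2*(-2 + c)))
g(-10, 10) - 1395*P(40, 8) = (-54 - 6*10 + 6*(-10)) - 1395*(32 + 8² - 16*8)/(2*(-2 + 8)) = (-54 - 60 - 60) - 1395*(32 + 64 - 128)/(2*6) = -174 - 1395*(-32)/(2*6) = -174 - 1395*(-8/3) = -174 + 3720 = 3546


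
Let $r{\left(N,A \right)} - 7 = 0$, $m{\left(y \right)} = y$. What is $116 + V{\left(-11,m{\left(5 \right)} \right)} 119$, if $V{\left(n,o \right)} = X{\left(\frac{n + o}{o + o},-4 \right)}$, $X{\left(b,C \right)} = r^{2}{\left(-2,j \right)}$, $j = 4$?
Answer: $5947$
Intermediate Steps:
$r{\left(N,A \right)} = 7$ ($r{\left(N,A \right)} = 7 + 0 = 7$)
$X{\left(b,C \right)} = 49$ ($X{\left(b,C \right)} = 7^{2} = 49$)
$V{\left(n,o \right)} = 49$
$116 + V{\left(-11,m{\left(5 \right)} \right)} 119 = 116 + 49 \cdot 119 = 116 + 5831 = 5947$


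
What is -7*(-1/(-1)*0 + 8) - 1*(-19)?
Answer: -37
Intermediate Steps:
-7*(-1/(-1)*0 + 8) - 1*(-19) = -7*(-1*(-1)*0 + 8) + 19 = -7*(1*0 + 8) + 19 = -7*(0 + 8) + 19 = -7*8 + 19 = -56 + 19 = -37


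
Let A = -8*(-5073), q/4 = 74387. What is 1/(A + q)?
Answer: 1/338132 ≈ 2.9574e-6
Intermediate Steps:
q = 297548 (q = 4*74387 = 297548)
A = 40584
1/(A + q) = 1/(40584 + 297548) = 1/338132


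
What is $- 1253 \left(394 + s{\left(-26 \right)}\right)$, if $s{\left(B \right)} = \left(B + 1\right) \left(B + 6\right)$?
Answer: $-1120182$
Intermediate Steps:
$s{\left(B \right)} = \left(1 + B\right) \left(6 + B\right)$
$- 1253 \left(394 + s{\left(-26 \right)}\right) = - 1253 \left(394 + \left(6 + \left(-26\right)^{2} + 7 \left(-26\right)\right)\right) = - 1253 \left(394 + \left(6 + 676 - 182\right)\right) = - 1253 \left(394 + 500\right) = \left(-1253\right) 894 = -1120182$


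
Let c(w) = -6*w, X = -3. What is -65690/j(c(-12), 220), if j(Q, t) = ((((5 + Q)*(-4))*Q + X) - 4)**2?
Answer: -65690/492085489 ≈ -0.00013349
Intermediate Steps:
j(Q, t) = (-7 + Q*(-20 - 4*Q))**2 (j(Q, t) = ((((5 + Q)*(-4))*Q - 3) - 4)**2 = (((-20 - 4*Q)*Q - 3) - 4)**2 = ((Q*(-20 - 4*Q) - 3) - 4)**2 = ((-3 + Q*(-20 - 4*Q)) - 4)**2 = (-7 + Q*(-20 - 4*Q))**2)
-65690/j(c(-12), 220) = -65690/(7 + 4*(-6*(-12))**2 + 20*(-6*(-12)))**2 = -65690/(7 + 4*72**2 + 20*72)**2 = -65690/(7 + 4*5184 + 1440)**2 = -65690/(7 + 20736 + 1440)**2 = -65690/(22183**2) = -65690/492085489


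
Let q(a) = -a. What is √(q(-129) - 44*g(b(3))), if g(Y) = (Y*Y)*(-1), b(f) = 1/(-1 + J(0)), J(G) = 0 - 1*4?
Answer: √3269/5 ≈ 11.435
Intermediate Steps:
J(G) = -4 (J(G) = 0 - 4 = -4)
b(f) = -⅕ (b(f) = 1/(-1 - 4) = 1/(-5) = -⅕)
g(Y) = -Y² (g(Y) = Y²*(-1) = -Y²)
√(q(-129) - 44*g(b(3))) = √(-1*(-129) - (-44)*(-⅕)²) = √(129 - (-44)/25) = √(129 - 44*(-1/25)) = √(129 + 44/25) = √(3269/25) = √3269/5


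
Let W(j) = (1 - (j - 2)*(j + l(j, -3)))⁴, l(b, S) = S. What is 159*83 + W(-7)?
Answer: 62755438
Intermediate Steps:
W(j) = (1 - (-3 + j)*(-2 + j))⁴ (W(j) = (1 - (j - 2)*(j - 3))⁴ = (1 - (-2 + j)*(-3 + j))⁴ = (1 - (-3 + j)*(-2 + j))⁴)
159*83 + W(-7) = 159*83 + (5 + (-7)² - 5*(-7))⁴ = 13197 + (5 + 49 + 35)⁴ = 13197 + 89⁴ = 13197 + 62742241 = 62755438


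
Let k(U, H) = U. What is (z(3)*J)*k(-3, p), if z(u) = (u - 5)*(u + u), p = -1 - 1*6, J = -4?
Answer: -144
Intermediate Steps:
p = -7 (p = -1 - 6 = -7)
z(u) = 2*u*(-5 + u) (z(u) = (-5 + u)*(2*u) = 2*u*(-5 + u))
(z(3)*J)*k(-3, p) = ((2*3*(-5 + 3))*(-4))*(-3) = ((2*3*(-2))*(-4))*(-3) = -12*(-4)*(-3) = 48*(-3) = -144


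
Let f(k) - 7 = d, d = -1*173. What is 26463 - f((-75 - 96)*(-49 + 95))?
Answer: 26629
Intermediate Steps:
d = -173
f(k) = -166 (f(k) = 7 - 173 = -166)
26463 - f((-75 - 96)*(-49 + 95)) = 26463 - 1*(-166) = 26463 + 166 = 26629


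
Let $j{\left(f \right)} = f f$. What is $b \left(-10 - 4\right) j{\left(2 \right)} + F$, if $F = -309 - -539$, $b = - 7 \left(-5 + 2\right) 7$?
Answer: $-8002$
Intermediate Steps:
$j{\left(f \right)} = f^{2}$
$b = 147$ ($b = \left(-7\right) \left(-3\right) 7 = 21 \cdot 7 = 147$)
$F = 230$ ($F = -309 + 539 = 230$)
$b \left(-10 - 4\right) j{\left(2 \right)} + F = 147 \left(-10 - 4\right) 2^{2} + 230 = 147 \left(\left(-14\right) 4\right) + 230 = 147 \left(-56\right) + 230 = -8232 + 230 = -8002$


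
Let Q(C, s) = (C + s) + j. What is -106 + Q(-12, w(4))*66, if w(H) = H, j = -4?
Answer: -898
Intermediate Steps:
Q(C, s) = -4 + C + s (Q(C, s) = (C + s) - 4 = -4 + C + s)
-106 + Q(-12, w(4))*66 = -106 + (-4 - 12 + 4)*66 = -106 - 12*66 = -106 - 792 = -898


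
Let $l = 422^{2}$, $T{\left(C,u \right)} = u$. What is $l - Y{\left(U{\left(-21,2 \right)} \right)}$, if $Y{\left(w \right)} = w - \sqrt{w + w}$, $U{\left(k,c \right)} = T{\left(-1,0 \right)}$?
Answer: $178084$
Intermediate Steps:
$U{\left(k,c \right)} = 0$
$Y{\left(w \right)} = w - \sqrt{2} \sqrt{w}$ ($Y{\left(w \right)} = w - \sqrt{2 w} = w - \sqrt{2} \sqrt{w}$)
$l = 178084$
$l - Y{\left(U{\left(-21,2 \right)} \right)} = 178084 - \left(0 - \sqrt{2} \sqrt{0}\right) = 178084 - \left(0 - \sqrt{2} \cdot 0\right) = 178084 - \left(0 + 0\right) = 178084 - 0 = 178084 + 0 = 178084$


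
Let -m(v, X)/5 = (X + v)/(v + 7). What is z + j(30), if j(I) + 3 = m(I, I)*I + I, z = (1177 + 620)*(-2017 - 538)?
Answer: -169887396/37 ≈ -4.5916e+6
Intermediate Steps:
z = -4591335 (z = 1797*(-2555) = -4591335)
m(v, X) = -5*(X + v)/(7 + v) (m(v, X) = -5*(X + v)/(v + 7) = -5*(X + v)/(7 + v))
j(I) = -3 + I - 10*I**2/(7 + I) (j(I) = -3 + ((5*(-I - I)/(7 + I))*I + I) = -3 + ((5*(-2*I)/(7 + I))*I + I) = -3 + ((-10*I/(7 + I))*I + I) = -3 + (-10*I**2/(7 + I) + I) = -3 + (I - 10*I**2/(7 + I)) = -3 + I - 10*I**2/(7 + I))
z + j(30) = -4591335 + (-21 - 9*30**2 + 4*30)/(7 + 30) = -4591335 + (-21 - 9*900 + 120)/37 = -4591335 + (-21 - 8100 + 120)/37 = -4591335 + (1/37)*(-8001) = -4591335 - 8001/37 = -169887396/37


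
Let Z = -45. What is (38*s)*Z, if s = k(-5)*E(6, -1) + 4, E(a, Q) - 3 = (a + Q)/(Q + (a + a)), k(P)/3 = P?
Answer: 899460/11 ≈ 81769.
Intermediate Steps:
k(P) = 3*P
E(a, Q) = 3 + (Q + a)/(Q + 2*a) (E(a, Q) = 3 + (a + Q)/(Q + (a + a)) = 3 + (Q + a)/(Q + 2*a))
s = -526/11 (s = (3*(-5))*((4*(-1) + 7*6)/(-1 + 2*6)) + 4 = -15*(-4 + 42)/(-1 + 12) + 4 = -15*38/11 + 4 = -570/11 + 4 = -526/11 ≈ -47.818)
(38*s)*Z = (38*(-526/11))*(-45) = -19988/11*(-45) = 899460/11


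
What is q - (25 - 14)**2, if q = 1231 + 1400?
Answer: 2510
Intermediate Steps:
q = 2631
q - (25 - 14)**2 = 2631 - (25 - 14)**2 = 2631 - 1*11**2 = 2631 - 1*121 = 2631 - 121 = 2510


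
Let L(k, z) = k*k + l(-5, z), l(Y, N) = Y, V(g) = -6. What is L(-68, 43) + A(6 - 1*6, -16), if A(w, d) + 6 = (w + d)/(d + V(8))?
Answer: 50751/11 ≈ 4613.7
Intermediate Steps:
L(k, z) = -5 + k² (L(k, z) = k*k - 5 = k² - 5 = -5 + k²)
A(w, d) = -6 + (d + w)/(-6 + d) (A(w, d) = -6 + (w + d)/(d - 6) = -6 + (d + w)/(-6 + d))
L(-68, 43) + A(6 - 1*6, -16) = (-5 + (-68)²) + (36 + (6 - 1*6) - 5*(-16))/(-6 - 16) = (-5 + 4624) + (36 + (6 - 6) + 80)/(-22) = 4619 - (36 + 0 + 80)/22 = 4619 - 1/22*116 = 4619 - 58/11 = 50751/11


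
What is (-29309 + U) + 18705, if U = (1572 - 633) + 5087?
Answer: -4578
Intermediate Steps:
U = 6026 (U = 939 + 5087 = 6026)
(-29309 + U) + 18705 = (-29309 + 6026) + 18705 = -23283 + 18705 = -4578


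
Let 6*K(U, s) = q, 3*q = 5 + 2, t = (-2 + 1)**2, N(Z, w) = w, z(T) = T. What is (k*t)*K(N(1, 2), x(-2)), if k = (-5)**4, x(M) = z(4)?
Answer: 4375/18 ≈ 243.06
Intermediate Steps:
x(M) = 4
t = 1 (t = (-1)**2 = 1)
q = 7/3 (q = (5 + 2)/3 = (1/3)*7 = 7/3 ≈ 2.3333)
K(U, s) = 7/18 (K(U, s) = (1/6)*(7/3) = 7/18)
k = 625
(k*t)*K(N(1, 2), x(-2)) = (625*1)*(7/18) = 625*(7/18) = 4375/18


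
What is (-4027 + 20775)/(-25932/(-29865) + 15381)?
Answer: 166726340/153126499 ≈ 1.0888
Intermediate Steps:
(-4027 + 20775)/(-25932/(-29865) + 15381) = 16748/(-25932*(-1/29865) + 15381) = 16748/(8644/9955 + 15381) = 16748/(153126499/9955) = 16748*(9955/153126499) = 166726340/153126499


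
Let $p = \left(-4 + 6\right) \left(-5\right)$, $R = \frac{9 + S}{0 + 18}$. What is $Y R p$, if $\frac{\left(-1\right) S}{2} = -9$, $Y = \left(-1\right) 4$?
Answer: $60$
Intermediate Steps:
$Y = -4$
$S = 18$ ($S = \left(-2\right) \left(-9\right) = 18$)
$R = \frac{3}{2}$ ($R = \frac{9 + 18}{0 + 18} = \frac{27}{18} = 27 \cdot \frac{1}{18} = \frac{3}{2} \approx 1.5$)
$p = -10$ ($p = 2 \left(-5\right) = -10$)
$Y R p = \left(-4\right) \frac{3}{2} \left(-10\right) = \left(-6\right) \left(-10\right) = 60$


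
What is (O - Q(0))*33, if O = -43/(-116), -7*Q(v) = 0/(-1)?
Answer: 1419/116 ≈ 12.233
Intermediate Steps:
Q(v) = 0 (Q(v) = -0/(-1) = -0*(-1) = -1/7*0 = 0)
O = 43/116 (O = -43*(-1/116) = 43/116 ≈ 0.37069)
(O - Q(0))*33 = (43/116 - 1*0)*33 = (43/116 + 0)*33 = (43/116)*33 = 1419/116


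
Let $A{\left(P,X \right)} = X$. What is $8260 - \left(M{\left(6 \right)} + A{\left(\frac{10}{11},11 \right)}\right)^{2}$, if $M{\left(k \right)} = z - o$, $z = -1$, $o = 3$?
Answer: $8211$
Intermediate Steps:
$M{\left(k \right)} = -4$ ($M{\left(k \right)} = -1 - 3 = -4$)
$8260 - \left(M{\left(6 \right)} + A{\left(\frac{10}{11},11 \right)}\right)^{2} = 8260 - \left(-4 + 11\right)^{2} = 8260 - 7^{2} = 8260 - 49 = 8211$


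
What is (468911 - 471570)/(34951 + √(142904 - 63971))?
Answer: -92934709/1221493468 + 2659*√78933/1221493468 ≈ -0.075471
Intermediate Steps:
(468911 - 471570)/(34951 + √(142904 - 63971)) = -2659/(34951 + √78933)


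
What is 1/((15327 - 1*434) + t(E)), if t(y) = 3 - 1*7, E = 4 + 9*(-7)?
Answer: 1/14889 ≈ 6.7164e-5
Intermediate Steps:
E = -59 (E = 4 - 63 = -59)
t(y) = -4 (t(y) = 3 - 7 = -4)
1/((15327 - 1*434) + t(E)) = 1/((15327 - 1*434) - 4) = 1/((15327 - 434) - 4) = 1/(14893 - 4) = 1/14889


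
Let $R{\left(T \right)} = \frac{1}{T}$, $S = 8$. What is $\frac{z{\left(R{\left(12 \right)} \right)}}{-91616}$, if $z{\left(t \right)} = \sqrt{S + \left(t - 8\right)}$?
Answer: $- \frac{\sqrt{3}}{549696} \approx -3.1509 \cdot 10^{-6}$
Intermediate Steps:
$z{\left(t \right)} = \sqrt{t}$ ($z{\left(t \right)} = \sqrt{8 + \left(t - 8\right)} = \sqrt{8 + \left(-8 + t\right)} = \sqrt{t}$)
$\frac{z{\left(R{\left(12 \right)} \right)}}{-91616} = \frac{\sqrt{\frac{1}{12}}}{-91616} = \sqrt{\frac{1}{12}} \left(- \frac{1}{91616}\right) = \frac{\sqrt{3}}{6} \left(- \frac{1}{91616}\right) = - \frac{\sqrt{3}}{549696}$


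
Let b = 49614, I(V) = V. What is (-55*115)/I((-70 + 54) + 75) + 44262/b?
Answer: -51866182/487871 ≈ -106.31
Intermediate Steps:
(-55*115)/I((-70 + 54) + 75) + 44262/b = (-55*115)/((-70 + 54) + 75) + 44262/49614 = -6325/(-16 + 75) + 44262*(1/49614) = -6325/59 + 7377/8269 = -51866182/487871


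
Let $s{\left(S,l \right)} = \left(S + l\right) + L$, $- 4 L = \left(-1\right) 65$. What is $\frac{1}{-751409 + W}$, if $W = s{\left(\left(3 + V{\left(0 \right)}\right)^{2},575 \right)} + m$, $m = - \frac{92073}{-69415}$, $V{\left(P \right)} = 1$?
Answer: $- \frac{277660}{208467245613} \approx -1.3319 \cdot 10^{-6}$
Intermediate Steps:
$L = \frac{65}{4}$ ($L = - \frac{\left(-1\right) 65}{4} = \left(- \frac{1}{4}\right) \left(-65\right) = \frac{65}{4} \approx 16.25$)
$s{\left(S,l \right)} = \frac{65}{4} + S + l$ ($s{\left(S,l \right)} = \left(S + l\right) + \frac{65}{4} = \frac{65}{4} + S + l$)
$m = \frac{92073}{69415}$ ($m = \left(-92073\right) \left(- \frac{1}{69415}\right) = \frac{92073}{69415} \approx 1.3264$)
$W = \frac{168977327}{277660}$ ($W = \left(\frac{65}{4} + \left(3 + 1\right)^{2} + 575\right) + \frac{92073}{69415} = \left(\frac{65}{4} + 4^{2} + 575\right) + \frac{92073}{69415} = \left(\frac{65}{4} + 16 + 575\right) + \frac{92073}{69415} = \frac{2429}{4} + \frac{92073}{69415} = \frac{168977327}{277660} \approx 608.58$)
$\frac{1}{-751409 + W} = \frac{1}{-751409 + \frac{168977327}{277660}} = \frac{1}{- \frac{208467245613}{277660}} = - \frac{277660}{208467245613}$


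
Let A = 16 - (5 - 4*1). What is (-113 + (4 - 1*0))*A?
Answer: -1635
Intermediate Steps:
A = 15 (A = 16 - (5 - 4) = 16 - 1*1 = 16 - 1 = 15)
(-113 + (4 - 1*0))*A = (-113 + (4 - 1*0))*15 = (-113 + (4 + 0))*15 = (-113 + 4)*15 = -109*15 = -1635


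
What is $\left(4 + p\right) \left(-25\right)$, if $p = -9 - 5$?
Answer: $250$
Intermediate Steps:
$p = -14$
$\left(4 + p\right) \left(-25\right) = \left(4 - 14\right) \left(-25\right) = \left(-10\right) \left(-25\right) = 250$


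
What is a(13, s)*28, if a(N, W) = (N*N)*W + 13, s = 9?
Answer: 42952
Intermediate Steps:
a(N, W) = 13 + W*N**2 (a(N, W) = N**2*W + 13 = W*N**2 + 13 = 13 + W*N**2)
a(13, s)*28 = (13 + 9*13**2)*28 = (13 + 9*169)*28 = (13 + 1521)*28 = 1534*28 = 42952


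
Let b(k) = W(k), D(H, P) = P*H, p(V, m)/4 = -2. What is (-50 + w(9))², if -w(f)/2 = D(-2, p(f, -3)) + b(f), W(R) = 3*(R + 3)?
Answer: 23716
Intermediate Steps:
p(V, m) = -8 (p(V, m) = 4*(-2) = -8)
D(H, P) = H*P
W(R) = 9 + 3*R (W(R) = 3*(3 + R) = 9 + 3*R)
b(k) = 9 + 3*k
w(f) = -50 - 6*f (w(f) = -2*(-2*(-8) + (9 + 3*f)) = -2*(16 + (9 + 3*f)) = -2*(25 + 3*f) = -50 - 6*f)
(-50 + w(9))² = (-50 + (-50 - 6*9))² = (-50 + (-50 - 54))² = (-50 - 104)² = (-154)² = 23716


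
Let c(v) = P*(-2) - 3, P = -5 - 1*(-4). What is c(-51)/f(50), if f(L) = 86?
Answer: -1/86 ≈ -0.011628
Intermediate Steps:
P = -1 (P = -5 + 4 = -1)
c(v) = -1 (c(v) = -1*(-2) - 3 = 2 - 3 = -1)
c(-51)/f(50) = -1/86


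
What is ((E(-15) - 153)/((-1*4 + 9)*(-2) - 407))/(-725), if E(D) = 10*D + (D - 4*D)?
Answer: -86/100775 ≈ -0.00085339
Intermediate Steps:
E(D) = 7*D (E(D) = 10*D - 3*D = 7*D)
((E(-15) - 153)/((-1*4 + 9)*(-2) - 407))/(-725) = ((7*(-15) - 153)/((-1*4 + 9)*(-2) - 407))/(-725) = ((-105 - 153)/((-4 + 9)*(-2) - 407))*(-1/725) = -258/(5*(-2) - 407)*(-1/725) = -258/(-10 - 407)*(-1/725) = -258/(-417)*(-1/725) = -258*(-1/417)*(-1/725) = (86/139)*(-1/725) = -86/100775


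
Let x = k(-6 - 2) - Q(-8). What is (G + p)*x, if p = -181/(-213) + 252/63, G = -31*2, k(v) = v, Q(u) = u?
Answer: 0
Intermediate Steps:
G = -62
x = 0 (x = (-6 - 2) - 1*(-8) = -8 + 8 = 0)
p = 1033/213 (p = -181*(-1/213) + 252*(1/63) = 181/213 + 4 = 1033/213 ≈ 4.8498)
(G + p)*x = (-62 + 1033/213)*0 = -12173/213*0 = 0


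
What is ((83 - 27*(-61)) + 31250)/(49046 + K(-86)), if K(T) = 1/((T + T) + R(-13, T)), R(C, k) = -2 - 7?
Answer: 1193876/1775465 ≈ 0.67243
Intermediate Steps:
R(C, k) = -9
K(T) = 1/(-9 + 2*T) (K(T) = 1/((T + T) - 9) = 1/(2*T - 9) = 1/(-9 + 2*T))
((83 - 27*(-61)) + 31250)/(49046 + K(-86)) = ((83 - 27*(-61)) + 31250)/(49046 + 1/(-9 + 2*(-86))) = ((83 + 1647) + 31250)/(49046 + 1/(-9 - 172)) = (1730 + 31250)/(49046 + 1/(-181)) = 32980/(49046 - 1/181) = 32980/(8877325/181) = 32980*(181/8877325) = 1193876/1775465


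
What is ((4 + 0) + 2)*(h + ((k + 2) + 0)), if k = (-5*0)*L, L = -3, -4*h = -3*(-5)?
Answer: -21/2 ≈ -10.500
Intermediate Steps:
h = -15/4 (h = -(-3)*(-5)/4 = -¼*15 = -15/4 ≈ -3.7500)
k = 0 (k = -5*0*(-3) = 0*(-3) = 0)
((4 + 0) + 2)*(h + ((k + 2) + 0)) = ((4 + 0) + 2)*(-15/4 + ((0 + 2) + 0)) = (4 + 2)*(-15/4 + (2 + 0)) = 6*(-15/4 + 2) = 6*(-7/4) = -21/2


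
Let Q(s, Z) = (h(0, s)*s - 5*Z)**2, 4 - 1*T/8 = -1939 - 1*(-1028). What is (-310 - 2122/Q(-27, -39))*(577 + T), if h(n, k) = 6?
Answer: -2682705664/1089 ≈ -2.4635e+6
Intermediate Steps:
T = 7320 (T = 32 - 8*(-1939 - 1*(-1028)) = 32 - 8*(-1939 + 1028) = 32 - 8*(-911) = 32 + 7288 = 7320)
Q(s, Z) = (-5*Z + 6*s)**2 (Q(s, Z) = (6*s - 5*Z)**2 = (-5*Z + 6*s)**2)
(-310 - 2122/Q(-27, -39))*(577 + T) = (-310 - 2122/(-6*(-27) + 5*(-39))**2)*(577 + 7320) = (-310 - 2122/(162 - 195)**2)*7897 = (-310 - 2122/((-33)**2))*7897 = (-310 - 2122/1089)*7897 = -339712/1089*7897 = -2682705664/1089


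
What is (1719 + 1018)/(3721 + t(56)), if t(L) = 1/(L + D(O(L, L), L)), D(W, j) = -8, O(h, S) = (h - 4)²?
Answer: 131376/178609 ≈ 0.73555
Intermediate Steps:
O(h, S) = (-4 + h)²
t(L) = 1/(-8 + L) (t(L) = 1/(L - 8) = 1/(-8 + L))
(1719 + 1018)/(3721 + t(56)) = (1719 + 1018)/(3721 + 1/(-8 + 56)) = 2737/(3721 + 1/48) = 2737/(178609/48) = 2737*(48/178609) = 131376/178609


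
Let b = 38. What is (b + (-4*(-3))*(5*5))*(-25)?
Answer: -8450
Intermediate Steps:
(b + (-4*(-3))*(5*5))*(-25) = (38 + (-4*(-3))*(5*5))*(-25) = (38 + 12*25)*(-25) = (38 + 300)*(-25) = 338*(-25) = -8450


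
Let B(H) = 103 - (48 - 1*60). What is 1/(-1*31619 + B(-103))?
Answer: -1/31504 ≈ -3.1742e-5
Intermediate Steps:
B(H) = 115 (B(H) = 103 - (48 - 60) = 103 - 1*(-12) = 103 + 12 = 115)
1/(-1*31619 + B(-103)) = 1/(-1*31619 + 115) = 1/(-31619 + 115) = 1/(-31504) = -1/31504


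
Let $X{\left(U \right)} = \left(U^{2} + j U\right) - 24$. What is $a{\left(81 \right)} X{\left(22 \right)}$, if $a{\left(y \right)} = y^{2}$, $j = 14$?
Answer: $5038848$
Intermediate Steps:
$X{\left(U \right)} = -24 + U^{2} + 14 U$ ($X{\left(U \right)} = \left(U^{2} + 14 U\right) - 24 = -24 + U^{2} + 14 U$)
$a{\left(81 \right)} X{\left(22 \right)} = 81^{2} \left(-24 + 22^{2} + 14 \cdot 22\right) = 6561 \left(-24 + 484 + 308\right) = 6561 \cdot 768 = 5038848$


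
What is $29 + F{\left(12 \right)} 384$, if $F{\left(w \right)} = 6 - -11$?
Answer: $6557$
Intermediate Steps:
$F{\left(w \right)} = 17$ ($F{\left(w \right)} = 6 + 11 = 17$)
$29 + F{\left(12 \right)} 384 = 29 + 17 \cdot 384 = 29 + 6528 = 6557$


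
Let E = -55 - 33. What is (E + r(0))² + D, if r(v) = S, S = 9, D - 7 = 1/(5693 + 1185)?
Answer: 42973745/6878 ≈ 6248.0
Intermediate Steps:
D = 48147/6878 (D = 7 + 1/(5693 + 1185) = 7 + 1/6878 = 48147/6878 ≈ 7.0001)
E = -88
r(v) = 9
(E + r(0))² + D = (-88 + 9)² + 48147/6878 = (-79)² + 48147/6878 = 6241 + 48147/6878 = 42973745/6878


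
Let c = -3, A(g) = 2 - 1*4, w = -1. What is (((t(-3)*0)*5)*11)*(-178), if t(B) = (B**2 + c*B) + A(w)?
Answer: 0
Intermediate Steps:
A(g) = -2 (A(g) = 2 - 4 = -2)
t(B) = -2 + B**2 - 3*B (t(B) = (B**2 - 3*B) - 2 = -2 + B**2 - 3*B)
(((t(-3)*0)*5)*11)*(-178) = ((((-2 + (-3)**2 - 3*(-3))*0)*5)*11)*(-178) = ((((-2 + 9 + 9)*0)*5)*11)*(-178) = (((16*0)*5)*11)*(-178) = ((0*5)*11)*(-178) = (0*11)*(-178) = 0*(-178) = 0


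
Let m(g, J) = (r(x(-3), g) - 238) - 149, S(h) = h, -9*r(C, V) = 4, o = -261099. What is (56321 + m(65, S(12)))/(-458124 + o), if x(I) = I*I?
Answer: -503402/6473007 ≈ -0.077769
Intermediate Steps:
x(I) = I²
r(C, V) = -4/9 (r(C, V) = -⅑*4 = -4/9)
m(g, J) = -3487/9 (m(g, J) = (-4/9 - 238) - 149 = -2146/9 - 149 = -3487/9)
(56321 + m(65, S(12)))/(-458124 + o) = (56321 - 3487/9)/(-458124 - 261099) = (503402/9)/(-719223) = (503402/9)*(-1/719223) = -503402/6473007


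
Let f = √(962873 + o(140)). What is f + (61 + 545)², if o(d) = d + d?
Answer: 367236 + 3*√107017 ≈ 3.6822e+5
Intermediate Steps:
o(d) = 2*d
f = 3*√107017 (f = √(962873 + 2*140) = √(962873 + 280) = √963153 = 3*√107017 ≈ 981.40)
f + (61 + 545)² = 3*√107017 + (61 + 545)² = 3*√107017 + 606² = 3*√107017 + 367236 = 367236 + 3*√107017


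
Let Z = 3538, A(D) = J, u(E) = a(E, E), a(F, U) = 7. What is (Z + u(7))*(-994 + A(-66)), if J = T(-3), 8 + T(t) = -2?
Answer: -3559180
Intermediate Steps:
u(E) = 7
T(t) = -10 (T(t) = -8 - 2 = -10)
J = -10
A(D) = -10
(Z + u(7))*(-994 + A(-66)) = (3538 + 7)*(-994 - 10) = 3545*(-1004) = -3559180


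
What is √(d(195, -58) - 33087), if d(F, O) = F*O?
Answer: 3*I*√4933 ≈ 210.71*I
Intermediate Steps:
√(d(195, -58) - 33087) = √(195*(-58) - 33087) = √(-11310 - 33087) = √(-44397) = 3*I*√4933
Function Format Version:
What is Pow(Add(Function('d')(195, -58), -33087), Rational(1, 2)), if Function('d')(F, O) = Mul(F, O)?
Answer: Mul(3, I, Pow(4933, Rational(1, 2))) ≈ Mul(210.71, I)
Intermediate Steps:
Pow(Add(Function('d')(195, -58), -33087), Rational(1, 2)) = Pow(Add(Mul(195, -58), -33087), Rational(1, 2)) = Pow(Add(-11310, -33087), Rational(1, 2)) = Pow(-44397, Rational(1, 2)) = Mul(3, I, Pow(4933, Rational(1, 2)))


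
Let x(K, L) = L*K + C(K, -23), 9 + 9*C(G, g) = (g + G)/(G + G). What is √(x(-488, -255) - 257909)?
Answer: I*√71516398109/732 ≈ 365.34*I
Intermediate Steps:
C(G, g) = -1 + (G + g)/(18*G) (C(G, g) = -1 + ((g + G)/(G + G))/9 = -1 + ((G + g)/((2*G)))/9 = -1 + ((G + g)*(1/(2*G)))/9 = -1 + ((G + g)/(2*G))/9 = -1 + (G + g)/(18*G))
x(K, L) = K*L + (-23 - 17*K)/(18*K) (x(K, L) = L*K + (-23 - 17*K)/(18*K) = K*L + (-23 - 17*K)/(18*K))
√(x(-488, -255) - 257909) = √((-17/18 - 23/18/(-488) - 488*(-255)) - 257909) = √((-17/18 - 23/18*(-1/488) + 124440) - 257909) = √((-17/18 + 23/8784 + 124440) - 257909) = √(1093072687/8784 - 257909) = √(-1172399969/8784) = I*√71516398109/732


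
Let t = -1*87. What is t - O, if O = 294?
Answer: -381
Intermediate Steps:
t = -87
t - O = -87 - 1*294 = -87 - 294 = -381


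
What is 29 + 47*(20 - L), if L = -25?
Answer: 2144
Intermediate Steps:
29 + 47*(20 - L) = 29 + 47*(20 - 1*(-25)) = 29 + 47*(20 + 25) = 29 + 47*45 = 29 + 2115 = 2144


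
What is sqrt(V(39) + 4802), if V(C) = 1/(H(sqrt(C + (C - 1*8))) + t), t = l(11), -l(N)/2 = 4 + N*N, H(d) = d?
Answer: sqrt(1200499 - 4802*sqrt(70))/sqrt(250 - sqrt(70)) ≈ 69.296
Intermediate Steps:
l(N) = -8 - 2*N**2 (l(N) = -2*(4 + N*N) = -2*(4 + N**2) = -8 - 2*N**2)
t = -250 (t = -8 - 2*11**2 = -8 - 2*121 = -8 - 242 = -250)
V(C) = 1/(-250 + sqrt(-8 + 2*C)) (V(C) = 1/(sqrt(C + (C - 1*8)) - 250) = 1/(sqrt(C + (C - 8)) - 250) = 1/(sqrt(C + (-8 + C)) - 250) = 1/(sqrt(-8 + 2*C) - 250) = 1/(-250 + sqrt(-8 + 2*C)))
sqrt(V(39) + 4802) = sqrt(1/(-250 + sqrt(2)*sqrt(-4 + 39)) + 4802) = sqrt(1/(-250 + sqrt(2)*sqrt(35)) + 4802) = sqrt(1/(-250 + sqrt(70)) + 4802) = sqrt(4802 + 1/(-250 + sqrt(70)))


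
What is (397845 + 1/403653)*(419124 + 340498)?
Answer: 121988705595456892/403653 ≈ 3.0221e+11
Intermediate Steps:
(397845 + 1/403653)*(419124 + 340498) = (397845 + 1/403653)*759622 = (160591327786/403653)*759622 = 121988705595456892/403653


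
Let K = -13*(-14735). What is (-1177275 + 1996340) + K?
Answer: 1010620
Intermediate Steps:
K = 191555
(-1177275 + 1996340) + K = (-1177275 + 1996340) + 191555 = 819065 + 191555 = 1010620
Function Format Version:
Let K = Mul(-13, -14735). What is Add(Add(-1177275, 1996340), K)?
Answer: 1010620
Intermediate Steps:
K = 191555
Add(Add(-1177275, 1996340), K) = Add(Add(-1177275, 1996340), 191555) = Add(819065, 191555) = 1010620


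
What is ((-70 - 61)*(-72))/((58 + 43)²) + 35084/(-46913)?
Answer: 84591532/478559513 ≈ 0.17676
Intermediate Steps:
((-70 - 61)*(-72))/((58 + 43)²) + 35084/(-46913) = (-131*(-72))/(101²) + 35084*(-1/46913) = 9432/10201 - 35084/46913 = 84591532/478559513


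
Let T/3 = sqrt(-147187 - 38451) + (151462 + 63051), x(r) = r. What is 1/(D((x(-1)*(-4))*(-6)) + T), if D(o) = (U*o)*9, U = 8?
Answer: 213937/137307676821 - I*sqrt(185638)/137307676821 ≈ 1.5581e-6 - 3.1379e-9*I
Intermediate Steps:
T = 643539 + 3*I*sqrt(185638) (T = 3*(sqrt(-147187 - 38451) + (151462 + 63051)) = 3*(sqrt(-185638) + 214513) = 3*(I*sqrt(185638) + 214513) = 3*(214513 + I*sqrt(185638)) = 643539 + 3*I*sqrt(185638) ≈ 6.4354e+5 + 1292.6*I)
D(o) = 72*o (D(o) = (8*o)*9 = 72*o)
1/(D((x(-1)*(-4))*(-6)) + T) = 1/(72*(-1*(-4)*(-6)) + (643539 + 3*I*sqrt(185638))) = 1/(72*(4*(-6)) + (643539 + 3*I*sqrt(185638))) = 1/(72*(-24) + (643539 + 3*I*sqrt(185638))) = 1/(-1728 + (643539 + 3*I*sqrt(185638))) = 1/(641811 + 3*I*sqrt(185638))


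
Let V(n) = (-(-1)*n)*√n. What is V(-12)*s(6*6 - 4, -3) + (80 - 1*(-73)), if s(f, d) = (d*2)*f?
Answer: 153 + 4608*I*√3 ≈ 153.0 + 7981.3*I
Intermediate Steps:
s(f, d) = 2*d*f (s(f, d) = (2*d)*f = 2*d*f)
V(n) = n^(3/2) (V(n) = n*√n = n^(3/2))
V(-12)*s(6*6 - 4, -3) + (80 - 1*(-73)) = (-12)^(3/2)*(2*(-3)*(6*6 - 4)) + (80 - 1*(-73)) = (-24*I*√3)*(2*(-3)*(36 - 4)) + (80 + 73) = (-24*I*√3)*(2*(-3)*32) + 153 = -24*I*√3*(-192) + 153 = 4608*I*√3 + 153 = 153 + 4608*I*√3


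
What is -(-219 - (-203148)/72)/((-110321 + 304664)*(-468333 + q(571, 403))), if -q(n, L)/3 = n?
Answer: 1735/60900099852 ≈ 2.8489e-8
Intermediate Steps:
q(n, L) = -3*n
-(-219 - (-203148)/72)/((-110321 + 304664)*(-468333 + q(571, 403))) = -(-219 - (-203148)/72)/((-110321 + 304664)*(-468333 - 3*571)) = -(-219 - (-203148)/72)/(194343*(-468333 - 1713)) = -(-219 - 418*(-27/4))/(194343*(-470046)) = -(-219 + 5643/2)/(-91350149778) = -5205*(-1)/(2*91350149778) = -1*(-1735/60900099852) = 1735/60900099852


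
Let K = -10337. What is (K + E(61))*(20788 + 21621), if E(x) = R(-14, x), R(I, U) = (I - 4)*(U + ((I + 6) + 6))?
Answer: -483420191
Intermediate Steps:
R(I, U) = (-4 + I)*(12 + I + U) (R(I, U) = (-4 + I)*(U + ((6 + I) + 6)) = (-4 + I)*(U + (12 + I)) = (-4 + I)*(12 + I + U))
E(x) = 36 - 18*x (E(x) = -48 + (-14)² - 4*x + 8*(-14) - 14*x = -48 + 196 - 4*x - 112 - 14*x = 36 - 18*x)
(K + E(61))*(20788 + 21621) = (-10337 + (36 - 18*61))*(20788 + 21621) = (-10337 + (36 - 1098))*42409 = (-10337 - 1062)*42409 = -11399*42409 = -483420191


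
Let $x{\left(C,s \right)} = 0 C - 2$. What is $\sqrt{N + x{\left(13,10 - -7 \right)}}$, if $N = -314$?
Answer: $2 i \sqrt{79} \approx 17.776 i$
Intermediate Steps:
$x{\left(C,s \right)} = -2$ ($x{\left(C,s \right)} = 0 - 2 = -2$)
$\sqrt{N + x{\left(13,10 - -7 \right)}} = \sqrt{-314 - 2} = \sqrt{-316} = 2 i \sqrt{79}$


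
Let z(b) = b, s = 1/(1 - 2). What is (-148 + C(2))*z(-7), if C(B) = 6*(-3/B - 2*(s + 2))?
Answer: 1183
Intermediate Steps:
s = -1 (s = 1/(-1) = -1)
C(B) = -12 - 18/B (C(B) = 6*(-3/B - 2*(-1 + 2)) = 6*(-3/B - 2*1) = 6*(-3/B - 2) = 6*(-2 - 3/B) = -12 - 18/B)
(-148 + C(2))*z(-7) = (-148 + (-12 - 18/2))*(-7) = (-148 + (-12 - 18*½))*(-7) = (-148 + (-12 - 9))*(-7) = (-148 - 21)*(-7) = -169*(-7) = 1183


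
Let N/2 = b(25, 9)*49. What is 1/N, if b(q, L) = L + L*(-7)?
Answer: -1/5292 ≈ -0.00018896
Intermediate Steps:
b(q, L) = -6*L (b(q, L) = L - 7*L = -6*L)
N = -5292 (N = 2*(-6*9*49) = 2*(-54*49) = 2*(-2646) = -5292)
1/N = 1/(-5292) = -1/5292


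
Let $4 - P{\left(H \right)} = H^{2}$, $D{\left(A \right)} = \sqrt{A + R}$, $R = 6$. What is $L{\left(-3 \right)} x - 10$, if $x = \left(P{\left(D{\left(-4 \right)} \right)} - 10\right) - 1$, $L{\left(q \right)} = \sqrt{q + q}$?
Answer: $-10 - 9 i \sqrt{6} \approx -10.0 - 22.045 i$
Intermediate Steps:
$D{\left(A \right)} = \sqrt{6 + A}$ ($D{\left(A \right)} = \sqrt{A + 6} = \sqrt{6 + A}$)
$P{\left(H \right)} = 4 - H^{2}$
$L{\left(q \right)} = \sqrt{2} \sqrt{q}$ ($L{\left(q \right)} = \sqrt{2 q} = \sqrt{2} \sqrt{q}$)
$x = -9$ ($x = \left(\left(4 - \left(\sqrt{6 - 4}\right)^{2}\right) - 10\right) - 1 = \left(\left(4 - \left(\sqrt{2}\right)^{2}\right) - 10\right) - 1 = \left(\left(4 - 2\right) - 10\right) - 1 = \left(2 - 10\right) - 1 = -8 - 1 = -9$)
$L{\left(-3 \right)} x - 10 = \sqrt{2} \sqrt{-3} \left(-9\right) - 10 = \sqrt{2} i \sqrt{3} \left(-9\right) - 10 = i \sqrt{6} \left(-9\right) - 10 = - 9 i \sqrt{6} - 10 = -10 - 9 i \sqrt{6}$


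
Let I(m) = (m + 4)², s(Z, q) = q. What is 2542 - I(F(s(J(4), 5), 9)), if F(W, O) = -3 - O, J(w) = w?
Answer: 2478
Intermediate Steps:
I(m) = (4 + m)²
2542 - I(F(s(J(4), 5), 9)) = 2542 - (4 + (-3 - 1*9))² = 2542 - (4 + (-3 - 9))² = 2542 - (4 - 12)² = 2542 - 1*(-8)² = 2542 - 1*64 = 2542 - 64 = 2478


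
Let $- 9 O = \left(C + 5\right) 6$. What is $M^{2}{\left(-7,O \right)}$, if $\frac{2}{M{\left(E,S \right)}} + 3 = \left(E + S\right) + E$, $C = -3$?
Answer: $\frac{36}{3025} \approx 0.011901$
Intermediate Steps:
$O = - \frac{4}{3}$ ($O = - \frac{\left(-3 + 5\right) 6}{9} = - \frac{2 \cdot 6}{9} = \left(- \frac{1}{9}\right) 12 = - \frac{4}{3} \approx -1.3333$)
$M{\left(E,S \right)} = \frac{2}{-3 + S + 2 E}$ ($M{\left(E,S \right)} = \frac{2}{-3 + \left(\left(E + S\right) + E\right)} = \frac{2}{-3 + \left(S + 2 E\right)} = \frac{2}{-3 + S + 2 E}$)
$M^{2}{\left(-7,O \right)} = \left(\frac{2}{-3 - \frac{4}{3} + 2 \left(-7\right)}\right)^{2} = \left(\frac{2}{-3 - \frac{4}{3} - 14}\right)^{2} = \left(\frac{2}{- \frac{55}{3}}\right)^{2} = \left(2 \left(- \frac{3}{55}\right)\right)^{2} = \left(- \frac{6}{55}\right)^{2} = \frac{36}{3025}$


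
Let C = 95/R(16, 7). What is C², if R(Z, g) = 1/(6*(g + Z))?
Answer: 171872100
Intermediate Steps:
R(Z, g) = 1/(6*Z + 6*g) (R(Z, g) = 1/(6*(Z + g)) = 1/(6*Z + 6*g))
C = 13110 (C = 95/((1/(6*(16 + 7)))) = 95/(((⅙)/23)) = 95/(((⅙)*(1/23))) = 95/(1/138) = 95*138 = 13110)
C² = 13110² = 171872100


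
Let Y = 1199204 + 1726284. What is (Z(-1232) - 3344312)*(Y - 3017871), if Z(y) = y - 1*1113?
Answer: 309174213631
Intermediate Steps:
Z(y) = -1113 + y (Z(y) = y - 1113 = -1113 + y)
Y = 2925488
(Z(-1232) - 3344312)*(Y - 3017871) = ((-1113 - 1232) - 3344312)*(2925488 - 3017871) = (-2345 - 3344312)*(-92383) = -3346657*(-92383) = 309174213631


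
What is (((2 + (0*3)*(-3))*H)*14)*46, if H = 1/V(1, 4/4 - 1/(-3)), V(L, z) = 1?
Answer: 1288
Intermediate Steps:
H = 1 (H = 1/1 = 1)
(((2 + (0*3)*(-3))*H)*14)*46 = (((2 + (0*3)*(-3))*1)*14)*46 = (((2 + 0*(-3))*1)*14)*46 = (((2 + 0)*1)*14)*46 = ((2*1)*14)*46 = (2*14)*46 = 28*46 = 1288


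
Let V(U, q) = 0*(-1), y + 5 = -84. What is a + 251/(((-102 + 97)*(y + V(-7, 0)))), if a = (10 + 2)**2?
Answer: 64331/445 ≈ 144.56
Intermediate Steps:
y = -89 (y = -5 - 84 = -89)
V(U, q) = 0
a = 144 (a = 12**2 = 144)
a + 251/(((-102 + 97)*(y + V(-7, 0)))) = 144 + 251/(((-102 + 97)*(-89 + 0))) = 144 + 251/((-5*(-89))) = 144 + 251/445 = 64331/445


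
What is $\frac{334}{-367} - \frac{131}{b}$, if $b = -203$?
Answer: $- \frac{19725}{74501} \approx -0.26476$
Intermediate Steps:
$\frac{334}{-367} - \frac{131}{b} = \frac{334}{-367} - \frac{131}{-203} = 334 \left(- \frac{1}{367}\right) - - \frac{131}{203} = - \frac{334}{367} + \frac{131}{203} = - \frac{19725}{74501}$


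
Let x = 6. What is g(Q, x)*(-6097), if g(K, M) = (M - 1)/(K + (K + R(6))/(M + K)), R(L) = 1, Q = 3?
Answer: -274365/31 ≈ -8850.5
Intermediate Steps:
g(K, M) = (-1 + M)/(K + (1 + K)/(K + M)) (g(K, M) = (M - 1)/(K + (K + 1)/(M + K)) = (-1 + M)/(K + (1 + K)/(K + M)))
g(Q, x)*(-6097) = ((6² - 1*3 - 1*6 + 3*6)/(1 + 3 + 3² + 3*6))*(-6097) = ((36 - 3 - 6 + 18)/(1 + 3 + 9 + 18))*(-6097) = (45/31)*(-6097) = -274365/31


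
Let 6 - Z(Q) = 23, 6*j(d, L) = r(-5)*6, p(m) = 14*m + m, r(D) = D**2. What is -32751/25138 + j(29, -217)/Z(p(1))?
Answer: -1185217/427346 ≈ -2.7734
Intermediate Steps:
p(m) = 15*m
j(d, L) = 25 (j(d, L) = ((-5)**2*6)/6 = (25*6)/6 = (1/6)*150 = 25)
Z(Q) = -17 (Z(Q) = 6 - 1*23 = 6 - 23 = -17)
-32751/25138 + j(29, -217)/Z(p(1)) = -32751/25138 + 25/(-17) = -32751*1/25138 + 25*(-1/17) = -32751/25138 - 25/17 = -1185217/427346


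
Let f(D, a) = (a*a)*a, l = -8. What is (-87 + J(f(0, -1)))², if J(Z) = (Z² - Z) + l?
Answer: 8649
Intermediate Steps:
f(D, a) = a³ (f(D, a) = a²*a = a³)
J(Z) = -8 + Z² - Z (J(Z) = (Z² - Z) - 8 = -8 + Z² - Z)
(-87 + J(f(0, -1)))² = (-87 + (-8 + ((-1)³)² - 1*(-1)³))² = (-87 + (-8 + (-1)² - 1*(-1)))² = (-87 + (-8 + 1 + 1))² = (-87 - 6)² = (-93)² = 8649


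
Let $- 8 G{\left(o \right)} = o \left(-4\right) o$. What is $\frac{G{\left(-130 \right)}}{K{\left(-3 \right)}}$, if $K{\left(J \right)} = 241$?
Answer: $\frac{8450}{241} \approx 35.062$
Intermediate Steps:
$G{\left(o \right)} = \frac{o^{2}}{2}$ ($G{\left(o \right)} = - \frac{o \left(-4\right) o}{8} = - \frac{- 4 o o}{8} = - \frac{\left(-4\right) o^{2}}{8} = \frac{o^{2}}{2}$)
$\frac{G{\left(-130 \right)}}{K{\left(-3 \right)}} = \frac{\frac{1}{2} \left(-130\right)^{2}}{241} = \frac{1}{2} \cdot 16900 \cdot \frac{1}{241} = 8450 \cdot \frac{1}{241} = \frac{8450}{241}$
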